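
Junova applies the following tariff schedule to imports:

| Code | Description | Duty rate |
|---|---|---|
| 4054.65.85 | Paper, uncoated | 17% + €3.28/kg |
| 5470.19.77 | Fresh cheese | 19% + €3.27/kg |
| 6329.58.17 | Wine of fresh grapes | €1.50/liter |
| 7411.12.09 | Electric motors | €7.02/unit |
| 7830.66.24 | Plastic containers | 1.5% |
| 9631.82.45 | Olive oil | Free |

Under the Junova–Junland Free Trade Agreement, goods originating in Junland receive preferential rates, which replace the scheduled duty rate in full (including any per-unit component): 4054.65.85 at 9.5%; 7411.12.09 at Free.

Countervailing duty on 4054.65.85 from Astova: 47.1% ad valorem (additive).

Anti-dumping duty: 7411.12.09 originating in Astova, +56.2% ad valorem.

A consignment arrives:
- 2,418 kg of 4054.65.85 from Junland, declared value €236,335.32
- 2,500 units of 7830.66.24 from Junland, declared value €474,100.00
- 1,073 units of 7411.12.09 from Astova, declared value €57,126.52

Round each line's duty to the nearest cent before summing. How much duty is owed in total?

€69,200.92

Line 1 (4054.65.85, Junland, 2,418 kg, €236,335.32):
Base rate for 4054.65.85 is 17% + €3.28/kg.
Origin Junland qualifies under the Junova–Junland agreement and 4054.65.85 is covered: preferential rate 9.5% applies instead.
The additional-duty order on 4054.65.85 targets Astova, not Junland; it does not apply.
Duty = €236,335.32 × 9.5% = €22,451.86.
Line 2 (7830.66.24, Junland, 2,500 units, €474,100.00):
Base rate for 7830.66.24 is 1.5%.
Origin Junland is the FTA partner but 7830.66.24 is not on the preference list; base rate stands.
Duty = €474,100.00 × 1.5% = €7,111.50.
Line 3 (7411.12.09, Astova, 1,073 units, €57,126.52):
Base rate for 7411.12.09 is €7.02/unit.
7411.12.09 has an FTA preferential rate, but origin Astova is not Junland; base rate stands.
Additional duty on 7411.12.09 from Astova: +56.2% ad valorem. Applied ad valorem rate = 56.2%.
Duty = €57,126.52 × 56.2% + 1,073 × €7.02 = €39,637.56.
Total = €22,451.86 + €7,111.50 + €39,637.56 = €69,200.92.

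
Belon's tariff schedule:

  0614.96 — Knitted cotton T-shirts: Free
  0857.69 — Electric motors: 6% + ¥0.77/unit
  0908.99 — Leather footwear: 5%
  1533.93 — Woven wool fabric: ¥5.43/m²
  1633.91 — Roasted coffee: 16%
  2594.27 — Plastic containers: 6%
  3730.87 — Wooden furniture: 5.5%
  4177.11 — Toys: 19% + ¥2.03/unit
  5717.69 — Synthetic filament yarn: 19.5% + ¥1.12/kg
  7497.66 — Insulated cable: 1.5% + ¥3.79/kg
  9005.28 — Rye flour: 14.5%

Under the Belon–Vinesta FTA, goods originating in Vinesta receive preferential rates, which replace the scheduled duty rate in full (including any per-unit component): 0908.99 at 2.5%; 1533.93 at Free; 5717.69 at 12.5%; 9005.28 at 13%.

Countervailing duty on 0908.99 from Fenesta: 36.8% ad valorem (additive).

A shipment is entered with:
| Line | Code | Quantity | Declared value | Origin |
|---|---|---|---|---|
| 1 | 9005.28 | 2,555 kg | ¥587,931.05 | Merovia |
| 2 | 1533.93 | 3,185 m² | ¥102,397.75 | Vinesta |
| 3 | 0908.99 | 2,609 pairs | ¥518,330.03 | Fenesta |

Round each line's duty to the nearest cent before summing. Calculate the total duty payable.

Line 1 (9005.28, Merovia, 2,555 kg, ¥587,931.05):
Base rate for 9005.28 is 14.5%.
9005.28 has an FTA preferential rate, but origin Merovia is not Vinesta; base rate stands.
Duty = ¥587,931.05 × 14.5% = ¥85,250.00.
Line 2 (1533.93, Vinesta, 3,185 m², ¥102,397.75):
Base rate for 1533.93 is ¥5.43/m².
Origin Vinesta qualifies under the Belon–Vinesta agreement and 1533.93 is covered: preferential rate Free applies instead.
Duty = ¥102,397.75 × 0% = ¥0.00.
Line 3 (0908.99, Fenesta, 2,609 pairs, ¥518,330.03):
Base rate for 0908.99 is 5%.
0908.99 has an FTA preferential rate, but origin Fenesta is not Vinesta; base rate stands.
Additional duty on 0908.99 from Fenesta: +36.8%. Applied ad valorem rate: 5% + 36.8% = 41.8%.
Duty = ¥518,330.03 × 41.8% = ¥216,661.95.
Total = ¥85,250.00 + ¥0.00 + ¥216,661.95 = ¥301,911.95.

¥301,911.95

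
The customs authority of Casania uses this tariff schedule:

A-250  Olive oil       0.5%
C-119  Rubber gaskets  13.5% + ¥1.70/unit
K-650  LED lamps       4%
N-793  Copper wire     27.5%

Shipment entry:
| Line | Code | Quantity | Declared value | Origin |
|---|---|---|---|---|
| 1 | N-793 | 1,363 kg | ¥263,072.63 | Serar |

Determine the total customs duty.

Line 1 (N-793, Serar, 1,363 kg, ¥263,072.63):
Base rate for N-793 is 27.5%.
Duty = ¥263,072.63 × 27.5% = ¥72,344.97.

¥72,344.97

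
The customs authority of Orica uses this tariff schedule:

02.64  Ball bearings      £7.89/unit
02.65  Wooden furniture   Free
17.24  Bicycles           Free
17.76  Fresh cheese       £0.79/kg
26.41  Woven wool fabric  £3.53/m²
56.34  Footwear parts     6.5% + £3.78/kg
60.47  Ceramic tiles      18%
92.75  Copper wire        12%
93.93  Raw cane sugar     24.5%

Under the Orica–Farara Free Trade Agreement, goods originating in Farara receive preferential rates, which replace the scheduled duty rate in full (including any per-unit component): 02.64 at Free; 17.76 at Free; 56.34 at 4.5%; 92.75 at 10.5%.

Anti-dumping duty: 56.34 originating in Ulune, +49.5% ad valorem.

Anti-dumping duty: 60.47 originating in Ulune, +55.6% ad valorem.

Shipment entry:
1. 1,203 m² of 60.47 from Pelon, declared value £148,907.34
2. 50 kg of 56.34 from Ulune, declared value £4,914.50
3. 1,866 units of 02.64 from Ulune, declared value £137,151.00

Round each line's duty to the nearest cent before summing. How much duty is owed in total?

Line 1 (60.47, Pelon, 1,203 m², £148,907.34):
Base rate for 60.47 is 18%.
The additional-duty order on 60.47 targets Ulune, not Pelon; it does not apply.
Duty = £148,907.34 × 18% = £26,803.32.
Line 2 (56.34, Ulune, 50 kg, £4,914.50):
Base rate for 56.34 is 6.5% + £3.78/kg.
56.34 has an FTA preferential rate, but origin Ulune is not Farara; base rate stands.
Additional duty on 56.34 from Ulune: +49.5%. Applied ad valorem rate: 6.5% + 49.5% = 56%.
Duty = £4,914.50 × 56% + 50 × £3.78 = £2,941.12.
Line 3 (02.64, Ulune, 1,866 units, £137,151.00):
Base rate for 02.64 is £7.89/unit.
02.64 has an FTA preferential rate, but origin Ulune is not Farara; base rate stands.
Duty = 1,866 × £7.89 = £14,722.74.
Total = £26,803.32 + £2,941.12 + £14,722.74 = £44,467.18.

£44,467.18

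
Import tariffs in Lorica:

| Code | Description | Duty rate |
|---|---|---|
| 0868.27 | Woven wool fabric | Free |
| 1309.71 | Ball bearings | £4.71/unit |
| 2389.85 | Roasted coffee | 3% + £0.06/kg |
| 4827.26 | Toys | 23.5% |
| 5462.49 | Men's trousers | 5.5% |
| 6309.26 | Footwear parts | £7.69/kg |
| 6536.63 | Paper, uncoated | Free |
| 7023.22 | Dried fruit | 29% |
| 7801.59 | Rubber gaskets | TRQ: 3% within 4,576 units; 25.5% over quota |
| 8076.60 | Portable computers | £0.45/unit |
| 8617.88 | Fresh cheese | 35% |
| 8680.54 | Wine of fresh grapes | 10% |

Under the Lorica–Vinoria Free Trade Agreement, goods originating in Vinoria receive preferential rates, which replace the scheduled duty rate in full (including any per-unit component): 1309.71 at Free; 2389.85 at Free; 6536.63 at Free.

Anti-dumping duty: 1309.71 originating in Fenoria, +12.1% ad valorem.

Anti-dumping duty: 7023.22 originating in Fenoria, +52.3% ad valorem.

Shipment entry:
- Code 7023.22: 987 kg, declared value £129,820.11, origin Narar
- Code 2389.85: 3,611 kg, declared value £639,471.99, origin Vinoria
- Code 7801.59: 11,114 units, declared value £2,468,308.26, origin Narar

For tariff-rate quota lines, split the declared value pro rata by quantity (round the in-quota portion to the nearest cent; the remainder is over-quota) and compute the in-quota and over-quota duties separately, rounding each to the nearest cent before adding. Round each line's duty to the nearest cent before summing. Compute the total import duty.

Line 1 (7023.22, Narar, 987 kg, £129,820.11):
Base rate for 7023.22 is 29%.
The additional-duty order on 7023.22 targets Fenoria, not Narar; it does not apply.
Duty = £129,820.11 × 29% = £37,647.83.
Line 2 (2389.85, Vinoria, 3,611 kg, £639,471.99):
Base rate for 2389.85 is 3% + £0.06/kg.
Origin Vinoria qualifies under the Lorica–Vinoria agreement and 2389.85 is covered: preferential rate Free applies instead.
Duty = £639,471.99 × 0% = £0.00.
Line 3 (7801.59, Narar, 11,114 units, £2,468,308.26):
Code 7801.59 is under a tariff-rate quota (threshold 4,576 units). In-quota: 4,576 units at 3%; over-quota: 6,538 units at 25.5%.
Pro-rata value split: in-quota = £2,468,308.26 × 4,576/11,114 = £1,016,283.84; over-quota = £2,468,308.26 − £1,016,283.84 = £1,452,024.42.
In-quota duty = £1,016,283.84 × 3% = £30,488.52. Over-quota duty = £1,452,024.42 × 25.5% = £370,266.23.
Line duty = £30,488.52 + £370,266.23 = £400,754.75.
Total = £37,647.83 + £0.00 + £400,754.75 = £438,402.58.

£438,402.58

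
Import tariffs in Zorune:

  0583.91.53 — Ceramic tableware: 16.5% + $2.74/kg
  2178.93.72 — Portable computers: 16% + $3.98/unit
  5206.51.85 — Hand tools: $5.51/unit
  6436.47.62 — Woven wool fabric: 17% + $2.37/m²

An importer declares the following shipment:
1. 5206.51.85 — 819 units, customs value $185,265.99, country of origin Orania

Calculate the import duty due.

$4,512.69

Line 1 (5206.51.85, Orania, 819 units, $185,265.99):
Base rate for 5206.51.85 is $5.51/unit.
Duty = 819 × $5.51 = $4,512.69.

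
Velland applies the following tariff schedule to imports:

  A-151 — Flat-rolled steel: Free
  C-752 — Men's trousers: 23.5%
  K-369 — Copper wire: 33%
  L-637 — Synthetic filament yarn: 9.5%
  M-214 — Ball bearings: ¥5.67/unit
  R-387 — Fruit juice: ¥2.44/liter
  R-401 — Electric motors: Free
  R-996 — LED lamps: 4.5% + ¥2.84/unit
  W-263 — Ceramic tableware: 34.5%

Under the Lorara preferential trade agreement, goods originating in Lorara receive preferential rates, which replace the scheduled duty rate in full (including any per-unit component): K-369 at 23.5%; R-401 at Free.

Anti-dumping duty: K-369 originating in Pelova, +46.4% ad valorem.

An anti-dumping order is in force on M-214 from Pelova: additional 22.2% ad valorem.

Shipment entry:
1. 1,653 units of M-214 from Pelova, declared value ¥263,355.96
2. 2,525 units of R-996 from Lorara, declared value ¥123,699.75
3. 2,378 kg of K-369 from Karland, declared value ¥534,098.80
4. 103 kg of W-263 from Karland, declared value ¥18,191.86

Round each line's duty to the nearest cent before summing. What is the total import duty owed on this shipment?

Line 1 (M-214, Pelova, 1,653 units, ¥263,355.96):
Base rate for M-214 is ¥5.67/unit.
Additional duty on M-214 from Pelova: +22.2% ad valorem. Applied ad valorem rate = 22.2%.
Duty = ¥263,355.96 × 22.2% + 1,653 × ¥5.67 = ¥67,837.53.
Line 2 (R-996, Lorara, 2,525 units, ¥123,699.75):
Base rate for R-996 is 4.5% + ¥2.84/unit.
Origin Lorara is the FTA partner but R-996 is not on the preference list; base rate stands.
Duty = ¥123,699.75 × 4.5% + 2,525 × ¥2.84 = ¥12,737.49.
Line 3 (K-369, Karland, 2,378 kg, ¥534,098.80):
Base rate for K-369 is 33%.
K-369 has an FTA preferential rate, but origin Karland is not Lorara; base rate stands.
The additional-duty order on K-369 targets Pelova, not Karland; it does not apply.
Duty = ¥534,098.80 × 33% = ¥176,252.60.
Line 4 (W-263, Karland, 103 kg, ¥18,191.86):
Base rate for W-263 is 34.5%.
Duty = ¥18,191.86 × 34.5% = ¥6,276.19.
Total = ¥67,837.53 + ¥12,737.49 + ¥176,252.60 + ¥6,276.19 = ¥263,103.81.

¥263,103.81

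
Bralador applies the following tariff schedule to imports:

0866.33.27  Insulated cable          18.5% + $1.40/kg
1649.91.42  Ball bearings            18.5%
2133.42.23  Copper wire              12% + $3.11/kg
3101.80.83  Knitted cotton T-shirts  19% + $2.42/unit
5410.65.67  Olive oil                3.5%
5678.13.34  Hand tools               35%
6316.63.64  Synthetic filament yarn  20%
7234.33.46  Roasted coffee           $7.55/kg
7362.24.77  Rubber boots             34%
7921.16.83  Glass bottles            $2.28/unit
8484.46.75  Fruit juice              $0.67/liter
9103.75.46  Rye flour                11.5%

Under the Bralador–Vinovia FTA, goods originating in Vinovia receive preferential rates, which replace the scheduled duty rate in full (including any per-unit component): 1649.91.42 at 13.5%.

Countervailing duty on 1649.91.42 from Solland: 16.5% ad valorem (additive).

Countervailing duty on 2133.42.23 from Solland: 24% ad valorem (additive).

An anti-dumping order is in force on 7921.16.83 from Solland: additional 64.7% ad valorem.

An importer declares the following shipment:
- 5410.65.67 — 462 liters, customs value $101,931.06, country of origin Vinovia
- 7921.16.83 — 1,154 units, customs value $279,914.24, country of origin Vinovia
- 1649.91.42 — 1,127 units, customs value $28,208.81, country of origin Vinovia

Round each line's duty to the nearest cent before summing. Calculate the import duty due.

$10,006.90

Line 1 (5410.65.67, Vinovia, 462 liters, $101,931.06):
Base rate for 5410.65.67 is 3.5%.
Origin Vinovia is the FTA partner but 5410.65.67 is not on the preference list; base rate stands.
Duty = $101,931.06 × 3.5% = $3,567.59.
Line 2 (7921.16.83, Vinovia, 1,154 units, $279,914.24):
Base rate for 7921.16.83 is $2.28/unit.
Origin Vinovia is the FTA partner but 7921.16.83 is not on the preference list; base rate stands.
The additional-duty order on 7921.16.83 targets Solland, not Vinovia; it does not apply.
Duty = 1,154 × $2.28 = $2,631.12.
Line 3 (1649.91.42, Vinovia, 1,127 units, $28,208.81):
Base rate for 1649.91.42 is 18.5%.
Origin Vinovia qualifies under the Bralador–Vinovia agreement and 1649.91.42 is covered: preferential rate 13.5% applies instead.
The additional-duty order on 1649.91.42 targets Solland, not Vinovia; it does not apply.
Duty = $28,208.81 × 13.5% = $3,808.19.
Total = $3,567.59 + $2,631.12 + $3,808.19 = $10,006.90.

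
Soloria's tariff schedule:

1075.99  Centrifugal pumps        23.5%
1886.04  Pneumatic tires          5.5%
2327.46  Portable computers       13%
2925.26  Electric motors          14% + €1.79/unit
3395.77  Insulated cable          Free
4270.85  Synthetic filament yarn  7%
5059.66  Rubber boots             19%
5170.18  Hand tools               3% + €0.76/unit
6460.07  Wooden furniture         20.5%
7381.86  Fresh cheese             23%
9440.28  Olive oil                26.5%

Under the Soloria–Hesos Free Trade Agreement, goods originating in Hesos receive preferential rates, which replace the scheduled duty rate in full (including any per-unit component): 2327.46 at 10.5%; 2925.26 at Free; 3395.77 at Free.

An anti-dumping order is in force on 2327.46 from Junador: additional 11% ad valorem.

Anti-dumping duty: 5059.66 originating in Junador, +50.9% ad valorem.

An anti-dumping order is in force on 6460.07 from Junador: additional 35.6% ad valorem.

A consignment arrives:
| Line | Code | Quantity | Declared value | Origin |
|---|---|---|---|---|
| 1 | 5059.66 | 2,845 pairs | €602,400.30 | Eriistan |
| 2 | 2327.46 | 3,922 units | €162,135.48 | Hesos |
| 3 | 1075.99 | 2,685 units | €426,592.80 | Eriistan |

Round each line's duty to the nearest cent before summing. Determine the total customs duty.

€231,729.60

Line 1 (5059.66, Eriistan, 2,845 pairs, €602,400.30):
Base rate for 5059.66 is 19%.
The additional-duty order on 5059.66 targets Junador, not Eriistan; it does not apply.
Duty = €602,400.30 × 19% = €114,456.06.
Line 2 (2327.46, Hesos, 3,922 units, €162,135.48):
Base rate for 2327.46 is 13%.
Origin Hesos qualifies under the Soloria–Hesos agreement and 2327.46 is covered: preferential rate 10.5% applies instead.
The additional-duty order on 2327.46 targets Junador, not Hesos; it does not apply.
Duty = €162,135.48 × 10.5% = €17,024.23.
Line 3 (1075.99, Eriistan, 2,685 units, €426,592.80):
Base rate for 1075.99 is 23.5%.
Duty = €426,592.80 × 23.5% = €100,249.31.
Total = €114,456.06 + €17,024.23 + €100,249.31 = €231,729.60.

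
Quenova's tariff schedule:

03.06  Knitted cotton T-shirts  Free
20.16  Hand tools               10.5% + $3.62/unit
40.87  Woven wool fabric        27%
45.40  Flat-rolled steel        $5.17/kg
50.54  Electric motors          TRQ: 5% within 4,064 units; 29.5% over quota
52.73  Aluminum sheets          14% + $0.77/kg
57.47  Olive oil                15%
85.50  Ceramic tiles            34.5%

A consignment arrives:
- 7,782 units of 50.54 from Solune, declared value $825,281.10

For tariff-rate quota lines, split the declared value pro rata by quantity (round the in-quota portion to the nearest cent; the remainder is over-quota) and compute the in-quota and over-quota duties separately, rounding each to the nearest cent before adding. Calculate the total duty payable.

$137,866.06

Line 1 (50.54, Solune, 7,782 units, $825,281.10):
Code 50.54 is under a tariff-rate quota (threshold 4,064 units). In-quota: 4,064 units at 5%; over-quota: 3,718 units at 29.5%.
Pro-rata value split: in-quota = $825,281.10 × 4,064/7,782 = $430,987.20; over-quota = $825,281.10 − $430,987.20 = $394,293.90.
In-quota duty = $430,987.20 × 5% = $21,549.36. Over-quota duty = $394,293.90 × 29.5% = $116,316.70.
Line duty = $21,549.36 + $116,316.70 = $137,866.06.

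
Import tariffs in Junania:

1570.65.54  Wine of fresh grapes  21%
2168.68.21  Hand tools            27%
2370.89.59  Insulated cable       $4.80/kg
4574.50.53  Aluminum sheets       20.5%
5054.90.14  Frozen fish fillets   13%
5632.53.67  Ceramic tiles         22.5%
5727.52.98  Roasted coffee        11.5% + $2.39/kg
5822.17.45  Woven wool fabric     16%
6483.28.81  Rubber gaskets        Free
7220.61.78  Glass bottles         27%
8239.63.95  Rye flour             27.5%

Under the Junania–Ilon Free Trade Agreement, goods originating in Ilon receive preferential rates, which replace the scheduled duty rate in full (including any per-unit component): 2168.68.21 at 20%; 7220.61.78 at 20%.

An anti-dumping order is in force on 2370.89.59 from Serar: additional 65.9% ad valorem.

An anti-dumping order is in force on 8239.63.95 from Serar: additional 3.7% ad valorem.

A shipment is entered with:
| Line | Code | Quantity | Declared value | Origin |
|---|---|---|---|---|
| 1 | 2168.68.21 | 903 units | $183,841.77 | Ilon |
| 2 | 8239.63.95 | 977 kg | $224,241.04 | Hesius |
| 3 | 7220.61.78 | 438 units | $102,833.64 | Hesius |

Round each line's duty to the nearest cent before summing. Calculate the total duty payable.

Line 1 (2168.68.21, Ilon, 903 units, $183,841.77):
Base rate for 2168.68.21 is 27%.
Origin Ilon qualifies under the Junania–Ilon agreement and 2168.68.21 is covered: preferential rate 20% applies instead.
Duty = $183,841.77 × 20% = $36,768.35.
Line 2 (8239.63.95, Hesius, 977 kg, $224,241.04):
Base rate for 8239.63.95 is 27.5%.
The additional-duty order on 8239.63.95 targets Serar, not Hesius; it does not apply.
Duty = $224,241.04 × 27.5% = $61,666.29.
Line 3 (7220.61.78, Hesius, 438 units, $102,833.64):
Base rate for 7220.61.78 is 27%.
7220.61.78 has an FTA preferential rate, but origin Hesius is not Ilon; base rate stands.
Duty = $102,833.64 × 27% = $27,765.08.
Total = $36,768.35 + $61,666.29 + $27,765.08 = $126,199.72.

$126,199.72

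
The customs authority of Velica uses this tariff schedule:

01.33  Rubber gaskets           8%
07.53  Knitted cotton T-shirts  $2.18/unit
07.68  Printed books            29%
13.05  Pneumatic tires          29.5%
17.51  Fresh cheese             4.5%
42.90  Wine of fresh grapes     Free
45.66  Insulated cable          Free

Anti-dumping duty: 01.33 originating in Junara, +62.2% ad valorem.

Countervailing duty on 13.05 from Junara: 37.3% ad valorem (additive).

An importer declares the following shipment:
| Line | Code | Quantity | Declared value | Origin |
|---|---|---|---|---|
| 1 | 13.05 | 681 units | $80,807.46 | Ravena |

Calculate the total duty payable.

$23,838.20

Line 1 (13.05, Ravena, 681 units, $80,807.46):
Base rate for 13.05 is 29.5%.
The additional-duty order on 13.05 targets Junara, not Ravena; it does not apply.
Duty = $80,807.46 × 29.5% = $23,838.20.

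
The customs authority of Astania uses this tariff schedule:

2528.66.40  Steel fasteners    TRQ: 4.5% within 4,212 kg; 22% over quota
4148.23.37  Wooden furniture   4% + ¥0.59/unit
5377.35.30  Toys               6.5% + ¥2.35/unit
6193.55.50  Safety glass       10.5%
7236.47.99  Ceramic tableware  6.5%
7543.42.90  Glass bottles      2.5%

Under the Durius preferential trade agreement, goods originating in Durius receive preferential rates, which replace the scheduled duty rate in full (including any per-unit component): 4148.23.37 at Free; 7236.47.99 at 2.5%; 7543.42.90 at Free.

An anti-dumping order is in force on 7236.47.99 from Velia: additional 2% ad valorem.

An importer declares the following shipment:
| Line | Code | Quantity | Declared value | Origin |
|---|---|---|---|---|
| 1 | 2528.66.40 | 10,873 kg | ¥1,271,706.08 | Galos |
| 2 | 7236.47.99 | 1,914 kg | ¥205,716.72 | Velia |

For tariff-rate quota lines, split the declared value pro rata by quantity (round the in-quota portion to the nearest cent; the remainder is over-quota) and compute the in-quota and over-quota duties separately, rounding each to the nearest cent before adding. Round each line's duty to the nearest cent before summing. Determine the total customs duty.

¥211,050.04

Line 1 (2528.66.40, Galos, 10,873 kg, ¥1,271,706.08):
Code 2528.66.40 is under a tariff-rate quota (threshold 4,212 kg). In-quota: 4,212 kg at 4.5%; over-quota: 6,661 kg at 22%.
Pro-rata value split: in-quota = ¥1,271,706.08 × 4,212/10,873 = ¥492,635.52; over-quota = ¥1,271,706.08 − ¥492,635.52 = ¥779,070.56.
In-quota duty = ¥492,635.52 × 4.5% = ¥22,168.60. Over-quota duty = ¥779,070.56 × 22% = ¥171,395.52.
Line duty = ¥22,168.60 + ¥171,395.52 = ¥193,564.12.
Line 2 (7236.47.99, Velia, 1,914 kg, ¥205,716.72):
Base rate for 7236.47.99 is 6.5%.
7236.47.99 has an FTA preferential rate, but origin Velia is not Durius; base rate stands.
Additional duty on 7236.47.99 from Velia: +2%. Applied ad valorem rate: 6.5% + 2% = 8.5%.
Duty = ¥205,716.72 × 8.5% = ¥17,485.92.
Total = ¥193,564.12 + ¥17,485.92 = ¥211,050.04.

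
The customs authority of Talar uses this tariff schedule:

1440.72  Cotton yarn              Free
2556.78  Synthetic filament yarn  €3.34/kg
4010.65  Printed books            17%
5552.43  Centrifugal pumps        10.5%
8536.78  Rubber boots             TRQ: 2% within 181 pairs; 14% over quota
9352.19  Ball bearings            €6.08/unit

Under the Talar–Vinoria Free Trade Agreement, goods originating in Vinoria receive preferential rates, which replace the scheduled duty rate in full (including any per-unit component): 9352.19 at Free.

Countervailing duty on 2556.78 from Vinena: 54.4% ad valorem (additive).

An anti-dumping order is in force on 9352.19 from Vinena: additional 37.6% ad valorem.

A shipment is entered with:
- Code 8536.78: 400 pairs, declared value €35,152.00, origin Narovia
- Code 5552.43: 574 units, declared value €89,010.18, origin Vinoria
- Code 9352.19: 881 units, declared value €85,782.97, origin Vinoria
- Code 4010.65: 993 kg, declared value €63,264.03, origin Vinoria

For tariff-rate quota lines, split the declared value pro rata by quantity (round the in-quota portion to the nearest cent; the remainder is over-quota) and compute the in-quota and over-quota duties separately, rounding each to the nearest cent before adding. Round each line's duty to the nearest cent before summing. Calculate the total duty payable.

€23,113.49

Line 1 (8536.78, Narovia, 400 pairs, €35,152.00):
Code 8536.78 is under a tariff-rate quota (threshold 181 pairs). In-quota: 181 pairs at 2%; over-quota: 219 pairs at 14%.
Pro-rata value split: in-quota = €35,152.00 × 181/400 = €15,906.28; over-quota = €35,152.00 − €15,906.28 = €19,245.72.
In-quota duty = €15,906.28 × 2% = €318.13. Over-quota duty = €19,245.72 × 14% = €2,694.40.
Line duty = €318.13 + €2,694.40 = €3,012.53.
Line 2 (5552.43, Vinoria, 574 units, €89,010.18):
Base rate for 5552.43 is 10.5%.
Origin Vinoria is the FTA partner but 5552.43 is not on the preference list; base rate stands.
Duty = €89,010.18 × 10.5% = €9,346.07.
Line 3 (9352.19, Vinoria, 881 units, €85,782.97):
Base rate for 9352.19 is €6.08/unit.
Origin Vinoria qualifies under the Talar–Vinoria agreement and 9352.19 is covered: preferential rate Free applies instead.
The additional-duty order on 9352.19 targets Vinena, not Vinoria; it does not apply.
Duty = €85,782.97 × 0% = €0.00.
Line 4 (4010.65, Vinoria, 993 kg, €63,264.03):
Base rate for 4010.65 is 17%.
Origin Vinoria is the FTA partner but 4010.65 is not on the preference list; base rate stands.
Duty = €63,264.03 × 17% = €10,754.89.
Total = €3,012.53 + €9,346.07 + €0.00 + €10,754.89 = €23,113.49.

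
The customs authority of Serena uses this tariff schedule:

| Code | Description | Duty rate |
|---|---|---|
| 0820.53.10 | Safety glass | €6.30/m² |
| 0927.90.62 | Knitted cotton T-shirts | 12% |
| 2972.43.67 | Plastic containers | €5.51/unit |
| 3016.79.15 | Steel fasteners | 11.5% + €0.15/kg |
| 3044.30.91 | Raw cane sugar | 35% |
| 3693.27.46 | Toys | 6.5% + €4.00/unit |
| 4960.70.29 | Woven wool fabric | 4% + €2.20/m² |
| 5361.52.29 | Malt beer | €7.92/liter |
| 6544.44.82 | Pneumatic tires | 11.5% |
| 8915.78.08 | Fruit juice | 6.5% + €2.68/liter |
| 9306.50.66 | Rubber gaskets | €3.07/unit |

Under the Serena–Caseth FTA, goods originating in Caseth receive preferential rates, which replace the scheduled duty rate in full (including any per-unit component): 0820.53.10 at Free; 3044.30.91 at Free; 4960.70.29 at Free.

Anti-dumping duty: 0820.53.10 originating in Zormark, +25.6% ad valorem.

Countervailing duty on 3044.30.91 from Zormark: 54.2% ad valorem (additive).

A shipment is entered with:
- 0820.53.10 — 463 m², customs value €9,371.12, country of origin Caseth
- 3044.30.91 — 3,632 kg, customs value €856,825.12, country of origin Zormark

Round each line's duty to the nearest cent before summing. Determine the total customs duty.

Line 1 (0820.53.10, Caseth, 463 m², €9,371.12):
Base rate for 0820.53.10 is €6.30/m².
Origin Caseth qualifies under the Serena–Caseth agreement and 0820.53.10 is covered: preferential rate Free applies instead.
The additional-duty order on 0820.53.10 targets Zormark, not Caseth; it does not apply.
Duty = €9,371.12 × 0% = €0.00.
Line 2 (3044.30.91, Zormark, 3,632 kg, €856,825.12):
Base rate for 3044.30.91 is 35%.
3044.30.91 has an FTA preferential rate, but origin Zormark is not Caseth; base rate stands.
Additional duty on 3044.30.91 from Zormark: +54.2%. Applied ad valorem rate: 35% + 54.2% = 89.2%.
Duty = €856,825.12 × 89.2% = €764,288.01.
Total = €0.00 + €764,288.01 = €764,288.01.

€764,288.01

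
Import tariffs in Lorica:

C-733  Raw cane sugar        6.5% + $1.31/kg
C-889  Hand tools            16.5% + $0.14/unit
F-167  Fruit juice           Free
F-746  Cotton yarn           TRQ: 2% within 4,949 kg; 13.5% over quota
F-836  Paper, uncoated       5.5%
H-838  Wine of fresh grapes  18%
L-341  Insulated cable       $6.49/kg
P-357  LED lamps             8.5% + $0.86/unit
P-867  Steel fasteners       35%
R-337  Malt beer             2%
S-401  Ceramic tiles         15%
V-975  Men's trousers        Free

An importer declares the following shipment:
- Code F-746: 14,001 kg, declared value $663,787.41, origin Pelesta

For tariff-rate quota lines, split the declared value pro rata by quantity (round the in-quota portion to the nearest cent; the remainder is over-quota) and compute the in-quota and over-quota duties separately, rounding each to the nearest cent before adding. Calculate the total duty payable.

Line 1 (F-746, Pelesta, 14,001 kg, $663,787.41):
Code F-746 is under a tariff-rate quota (threshold 4,949 kg). In-quota: 4,949 kg at 2%; over-quota: 9,052 kg at 13.5%.
Pro-rata value split: in-quota = $663,787.41 × 4,949/14,001 = $234,632.09; over-quota = $663,787.41 − $234,632.09 = $429,155.32.
In-quota duty = $234,632.09 × 2% = $4,692.64. Over-quota duty = $429,155.32 × 13.5% = $57,935.97.
Line duty = $4,692.64 + $57,935.97 = $62,628.61.

$62,628.61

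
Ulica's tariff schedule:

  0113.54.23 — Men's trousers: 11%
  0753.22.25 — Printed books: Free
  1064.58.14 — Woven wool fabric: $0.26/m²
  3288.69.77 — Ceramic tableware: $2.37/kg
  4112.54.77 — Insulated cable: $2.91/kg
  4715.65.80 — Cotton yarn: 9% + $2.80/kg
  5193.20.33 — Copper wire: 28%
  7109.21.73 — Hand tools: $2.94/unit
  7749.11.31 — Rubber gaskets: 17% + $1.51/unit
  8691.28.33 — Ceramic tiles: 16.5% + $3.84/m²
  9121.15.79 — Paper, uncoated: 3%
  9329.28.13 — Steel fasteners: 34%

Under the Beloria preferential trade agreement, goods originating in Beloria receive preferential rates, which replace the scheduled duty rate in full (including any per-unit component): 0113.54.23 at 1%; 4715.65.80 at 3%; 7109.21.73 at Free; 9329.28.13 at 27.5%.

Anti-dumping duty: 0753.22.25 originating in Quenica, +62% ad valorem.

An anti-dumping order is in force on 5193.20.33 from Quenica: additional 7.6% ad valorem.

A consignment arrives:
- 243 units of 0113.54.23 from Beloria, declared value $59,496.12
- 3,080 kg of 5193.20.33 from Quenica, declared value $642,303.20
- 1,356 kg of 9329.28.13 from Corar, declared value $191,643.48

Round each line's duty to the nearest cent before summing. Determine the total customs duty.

Line 1 (0113.54.23, Beloria, 243 units, $59,496.12):
Base rate for 0113.54.23 is 11%.
Origin Beloria qualifies under the Ulica–Beloria agreement and 0113.54.23 is covered: preferential rate 1% applies instead.
Duty = $59,496.12 × 1% = $594.96.
Line 2 (5193.20.33, Quenica, 3,080 kg, $642,303.20):
Base rate for 5193.20.33 is 28%.
Additional duty on 5193.20.33 from Quenica: +7.6%. Applied ad valorem rate: 28% + 7.6% = 35.6%.
Duty = $642,303.20 × 35.6% = $228,659.94.
Line 3 (9329.28.13, Corar, 1,356 kg, $191,643.48):
Base rate for 9329.28.13 is 34%.
9329.28.13 has an FTA preferential rate, but origin Corar is not Beloria; base rate stands.
Duty = $191,643.48 × 34% = $65,158.78.
Total = $594.96 + $228,659.94 + $65,158.78 = $294,413.68.

$294,413.68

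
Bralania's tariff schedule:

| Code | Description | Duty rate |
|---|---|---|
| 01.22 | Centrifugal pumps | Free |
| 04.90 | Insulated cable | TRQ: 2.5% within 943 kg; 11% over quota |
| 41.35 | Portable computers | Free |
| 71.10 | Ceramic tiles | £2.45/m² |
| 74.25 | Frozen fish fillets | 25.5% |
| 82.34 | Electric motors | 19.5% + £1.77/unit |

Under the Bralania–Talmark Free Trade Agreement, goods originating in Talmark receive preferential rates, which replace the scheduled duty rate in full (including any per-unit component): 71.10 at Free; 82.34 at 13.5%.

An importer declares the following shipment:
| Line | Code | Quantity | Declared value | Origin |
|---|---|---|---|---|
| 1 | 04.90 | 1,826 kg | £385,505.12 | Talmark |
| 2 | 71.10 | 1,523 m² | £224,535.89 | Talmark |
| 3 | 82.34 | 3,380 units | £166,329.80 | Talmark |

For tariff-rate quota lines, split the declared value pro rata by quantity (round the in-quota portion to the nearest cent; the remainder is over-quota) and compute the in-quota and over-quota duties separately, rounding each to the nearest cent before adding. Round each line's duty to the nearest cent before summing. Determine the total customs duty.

Line 1 (04.90, Talmark, 1,826 kg, £385,505.12):
Code 04.90 is under a tariff-rate quota (threshold 943 kg). In-quota: 943 kg at 2.5%; over-quota: 883 kg at 11%.
Pro-rata value split: in-quota = £385,505.12 × 943/1,826 = £199,086.16; over-quota = £385,505.12 − £199,086.16 = £186,418.96.
In-quota duty = £199,086.16 × 2.5% = £4,977.15. Over-quota duty = £186,418.96 × 11% = £20,506.09.
Line duty = £4,977.15 + £20,506.09 = £25,483.24.
Line 2 (71.10, Talmark, 1,523 m², £224,535.89):
Base rate for 71.10 is £2.45/m².
Origin Talmark qualifies under the Bralania–Talmark agreement and 71.10 is covered: preferential rate Free applies instead.
Duty = £224,535.89 × 0% = £0.00.
Line 3 (82.34, Talmark, 3,380 units, £166,329.80):
Base rate for 82.34 is 19.5% + £1.77/unit.
Origin Talmark qualifies under the Bralania–Talmark agreement and 82.34 is covered: preferential rate 13.5% applies instead.
Duty = £166,329.80 × 13.5% = £22,454.52.
Total = £25,483.24 + £0.00 + £22,454.52 = £47,937.76.

£47,937.76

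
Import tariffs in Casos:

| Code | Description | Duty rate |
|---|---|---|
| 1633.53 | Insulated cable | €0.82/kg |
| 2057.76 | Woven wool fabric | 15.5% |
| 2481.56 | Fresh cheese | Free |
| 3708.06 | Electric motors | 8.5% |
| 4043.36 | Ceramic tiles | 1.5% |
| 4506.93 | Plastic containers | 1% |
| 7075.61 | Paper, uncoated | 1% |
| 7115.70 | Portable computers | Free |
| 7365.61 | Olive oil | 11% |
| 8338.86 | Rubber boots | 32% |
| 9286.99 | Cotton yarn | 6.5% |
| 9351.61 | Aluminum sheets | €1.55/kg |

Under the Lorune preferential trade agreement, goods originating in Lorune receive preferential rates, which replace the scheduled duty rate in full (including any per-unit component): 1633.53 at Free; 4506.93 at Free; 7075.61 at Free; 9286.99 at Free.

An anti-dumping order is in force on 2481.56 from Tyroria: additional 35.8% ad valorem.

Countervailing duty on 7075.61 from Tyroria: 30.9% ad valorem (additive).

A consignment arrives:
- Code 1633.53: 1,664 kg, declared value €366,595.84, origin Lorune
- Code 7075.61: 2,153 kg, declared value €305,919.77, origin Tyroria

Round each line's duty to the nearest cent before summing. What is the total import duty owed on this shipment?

€97,588.41

Line 1 (1633.53, Lorune, 1,664 kg, €366,595.84):
Base rate for 1633.53 is €0.82/kg.
Origin Lorune qualifies under the Casos–Lorune agreement and 1633.53 is covered: preferential rate Free applies instead.
Duty = €366,595.84 × 0% = €0.00.
Line 2 (7075.61, Tyroria, 2,153 kg, €305,919.77):
Base rate for 7075.61 is 1%.
7075.61 has an FTA preferential rate, but origin Tyroria is not Lorune; base rate stands.
Additional duty on 7075.61 from Tyroria: +30.9%. Applied ad valorem rate: 1% + 30.9% = 31.9%.
Duty = €305,919.77 × 31.9% = €97,588.41.
Total = €0.00 + €97,588.41 = €97,588.41.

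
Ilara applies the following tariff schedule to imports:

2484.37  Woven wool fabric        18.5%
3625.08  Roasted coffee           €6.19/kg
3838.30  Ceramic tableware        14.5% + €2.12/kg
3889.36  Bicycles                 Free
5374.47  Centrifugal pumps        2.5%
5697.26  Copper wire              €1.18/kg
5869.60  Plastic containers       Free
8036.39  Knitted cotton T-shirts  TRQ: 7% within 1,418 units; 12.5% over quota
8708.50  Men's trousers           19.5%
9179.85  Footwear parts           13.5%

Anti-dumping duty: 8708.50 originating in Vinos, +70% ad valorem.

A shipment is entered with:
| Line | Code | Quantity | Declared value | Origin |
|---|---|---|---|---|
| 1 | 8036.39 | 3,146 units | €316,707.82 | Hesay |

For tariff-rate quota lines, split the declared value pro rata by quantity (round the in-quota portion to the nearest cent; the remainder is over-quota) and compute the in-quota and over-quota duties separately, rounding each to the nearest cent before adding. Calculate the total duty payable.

€31,737.22

Line 1 (8036.39, Hesay, 3,146 units, €316,707.82):
Code 8036.39 is under a tariff-rate quota (threshold 1,418 units). In-quota: 1,418 units at 7%; over-quota: 1,728 units at 12.5%.
Pro-rata value split: in-quota = €316,707.82 × 1,418/3,146 = €142,750.06; over-quota = €316,707.82 − €142,750.06 = €173,957.76.
In-quota duty = €142,750.06 × 7% = €9,992.50. Over-quota duty = €173,957.76 × 12.5% = €21,744.72.
Line duty = €9,992.50 + €21,744.72 = €31,737.22.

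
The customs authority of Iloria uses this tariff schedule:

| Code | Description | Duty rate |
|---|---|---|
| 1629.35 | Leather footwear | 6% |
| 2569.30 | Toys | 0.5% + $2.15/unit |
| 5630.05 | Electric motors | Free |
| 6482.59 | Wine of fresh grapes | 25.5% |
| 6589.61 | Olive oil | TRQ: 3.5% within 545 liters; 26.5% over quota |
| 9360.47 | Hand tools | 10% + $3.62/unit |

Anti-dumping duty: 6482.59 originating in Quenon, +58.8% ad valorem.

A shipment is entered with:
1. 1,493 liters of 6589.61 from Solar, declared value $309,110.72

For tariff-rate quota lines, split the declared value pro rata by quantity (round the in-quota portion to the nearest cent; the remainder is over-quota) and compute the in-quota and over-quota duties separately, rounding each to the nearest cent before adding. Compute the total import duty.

Line 1 (6589.61, Solar, 1,493 liters, $309,110.72):
Code 6589.61 is under a tariff-rate quota (threshold 545 liters). In-quota: 545 liters at 3.5%; over-quota: 948 liters at 26.5%.
Pro-rata value split: in-quota = $309,110.72 × 545/1,493 = $112,836.80; over-quota = $309,110.72 − $112,836.80 = $196,273.92.
In-quota duty = $112,836.80 × 3.5% = $3,949.29. Over-quota duty = $196,273.92 × 26.5% = $52,012.59.
Line duty = $3,949.29 + $52,012.59 = $55,961.88.

$55,961.88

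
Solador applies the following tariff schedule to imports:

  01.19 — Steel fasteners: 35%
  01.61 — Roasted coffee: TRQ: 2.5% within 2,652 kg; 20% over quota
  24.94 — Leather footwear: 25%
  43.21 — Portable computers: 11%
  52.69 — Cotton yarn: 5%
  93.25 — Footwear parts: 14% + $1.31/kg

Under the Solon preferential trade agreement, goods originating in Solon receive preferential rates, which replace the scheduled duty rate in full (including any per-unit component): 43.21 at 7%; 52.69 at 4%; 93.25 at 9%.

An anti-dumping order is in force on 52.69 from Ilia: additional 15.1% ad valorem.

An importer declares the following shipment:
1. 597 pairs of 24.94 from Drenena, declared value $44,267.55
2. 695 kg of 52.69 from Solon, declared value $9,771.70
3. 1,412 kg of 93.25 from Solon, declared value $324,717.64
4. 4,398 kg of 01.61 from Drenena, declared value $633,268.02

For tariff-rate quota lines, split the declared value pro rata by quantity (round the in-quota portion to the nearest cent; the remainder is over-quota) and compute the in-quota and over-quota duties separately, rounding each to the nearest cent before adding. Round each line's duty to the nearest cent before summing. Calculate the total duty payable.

Line 1 (24.94, Drenena, 597 pairs, $44,267.55):
Base rate for 24.94 is 25%.
Duty = $44,267.55 × 25% = $11,066.89.
Line 2 (52.69, Solon, 695 kg, $9,771.70):
Base rate for 52.69 is 5%.
Origin Solon qualifies under the Solador–Solon agreement and 52.69 is covered: preferential rate 4% applies instead.
The additional-duty order on 52.69 targets Ilia, not Solon; it does not apply.
Duty = $9,771.70 × 4% = $390.87.
Line 3 (93.25, Solon, 1,412 kg, $324,717.64):
Base rate for 93.25 is 14% + $1.31/kg.
Origin Solon qualifies under the Solador–Solon agreement and 93.25 is covered: preferential rate 9% applies instead.
Duty = $324,717.64 × 9% = $29,224.59.
Line 4 (01.61, Drenena, 4,398 kg, $633,268.02):
Code 01.61 is under a tariff-rate quota (threshold 2,652 kg). In-quota: 2,652 kg at 2.5%; over-quota: 1,746 kg at 20%.
Pro-rata value split: in-quota = $633,268.02 × 2,652/4,398 = $381,861.48; over-quota = $633,268.02 − $381,861.48 = $251,406.54.
In-quota duty = $381,861.48 × 2.5% = $9,546.54. Over-quota duty = $251,406.54 × 20% = $50,281.31.
Line duty = $9,546.54 + $50,281.31 = $59,827.85.
Total = $11,066.89 + $390.87 + $29,224.59 + $59,827.85 = $100,510.20.

$100,510.20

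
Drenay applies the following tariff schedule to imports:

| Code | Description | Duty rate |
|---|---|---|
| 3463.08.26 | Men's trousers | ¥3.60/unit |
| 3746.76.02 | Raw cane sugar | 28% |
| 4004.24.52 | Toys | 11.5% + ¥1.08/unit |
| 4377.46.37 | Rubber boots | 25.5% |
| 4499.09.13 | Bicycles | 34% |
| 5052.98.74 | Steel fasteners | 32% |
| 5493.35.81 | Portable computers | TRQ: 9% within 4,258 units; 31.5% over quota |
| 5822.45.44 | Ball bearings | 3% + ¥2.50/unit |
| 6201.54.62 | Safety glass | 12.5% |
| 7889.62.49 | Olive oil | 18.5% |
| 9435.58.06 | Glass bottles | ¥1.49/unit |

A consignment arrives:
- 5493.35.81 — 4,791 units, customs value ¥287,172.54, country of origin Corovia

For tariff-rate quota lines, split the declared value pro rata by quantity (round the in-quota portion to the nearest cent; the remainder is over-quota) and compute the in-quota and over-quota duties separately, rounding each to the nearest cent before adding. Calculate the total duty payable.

¥33,033.84

Line 1 (5493.35.81, Corovia, 4,791 units, ¥287,172.54):
Code 5493.35.81 is under a tariff-rate quota (threshold 4,258 units). In-quota: 4,258 units at 9%; over-quota: 533 units at 31.5%.
Pro-rata value split: in-quota = ¥287,172.54 × 4,258/4,791 = ¥255,224.52; over-quota = ¥287,172.54 − ¥255,224.52 = ¥31,948.02.
In-quota duty = ¥255,224.52 × 9% = ¥22,970.21. Over-quota duty = ¥31,948.02 × 31.5% = ¥10,063.63.
Line duty = ¥22,970.21 + ¥10,063.63 = ¥33,033.84.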